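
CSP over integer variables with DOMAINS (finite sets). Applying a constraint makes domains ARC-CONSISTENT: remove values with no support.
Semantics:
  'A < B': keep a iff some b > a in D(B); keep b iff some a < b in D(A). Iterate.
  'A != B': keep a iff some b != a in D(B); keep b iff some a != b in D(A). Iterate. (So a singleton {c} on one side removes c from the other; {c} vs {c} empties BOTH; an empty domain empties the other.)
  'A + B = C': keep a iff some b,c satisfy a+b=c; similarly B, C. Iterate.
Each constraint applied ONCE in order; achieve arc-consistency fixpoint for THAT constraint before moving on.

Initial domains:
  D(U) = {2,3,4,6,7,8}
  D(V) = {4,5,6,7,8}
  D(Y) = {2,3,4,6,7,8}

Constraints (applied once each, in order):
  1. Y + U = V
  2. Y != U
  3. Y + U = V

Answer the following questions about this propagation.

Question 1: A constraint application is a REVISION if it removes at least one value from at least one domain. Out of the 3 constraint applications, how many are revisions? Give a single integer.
Answer: 1

Derivation:
Constraint 1 (Y + U = V) on D(Y)={2,3,4,6,7,8} D(U)={2,3,4,6,7,8} D(V)={4,5,6,7,8}: Y {2,3,4,6,7,8}->{2,3,4,6}; U {2,3,4,6,7,8}->{2,3,4,6} => REVISION
Constraint 2 (Y != U) on D(Y)={2,3,4,6} D(U)={2,3,4,6}: no change => not a revision
Constraint 3 (Y + U = V) on D(Y)={2,3,4,6} D(U)={2,3,4,6} D(V)={4,5,6,7,8}: no change => not a revision
Total revisions = 1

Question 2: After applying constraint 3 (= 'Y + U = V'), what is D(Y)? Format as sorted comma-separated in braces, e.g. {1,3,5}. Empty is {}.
Answer: {2,3,4,6}

Derivation:
Constraint 1 (Y + U = V) on D(Y)={2,3,4,6,7,8} D(U)={2,3,4,6,7,8} D(V)={4,5,6,7,8}: Y {2,3,4,6,7,8}->{2,3,4,6}; U {2,3,4,6,7,8}->{2,3,4,6}
Constraint 2 (Y != U) on D(Y)={2,3,4,6} D(U)={2,3,4,6}: no change
Constraint 3 (Y + U = V) on D(Y)={2,3,4,6} D(U)={2,3,4,6} D(V)={4,5,6,7,8}: no change
So after constraint 3: D(Y) = {2,3,4,6}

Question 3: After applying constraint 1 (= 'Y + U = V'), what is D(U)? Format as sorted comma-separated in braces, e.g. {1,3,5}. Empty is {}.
Constraint 1 (Y + U = V) on D(Y)={2,3,4,6,7,8} D(U)={2,3,4,6,7,8} D(V)={4,5,6,7,8}: Y {2,3,4,6,7,8}->{2,3,4,6}; U {2,3,4,6,7,8}->{2,3,4,6}
So after constraint 1: D(U) = {2,3,4,6}

Answer: {2,3,4,6}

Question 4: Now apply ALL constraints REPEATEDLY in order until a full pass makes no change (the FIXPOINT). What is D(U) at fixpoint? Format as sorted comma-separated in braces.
Answer: {2,3,4,6}

Derivation:
pass 0 (initial): D(U)={2,3,4,6,7,8}
pass 1: U {2,3,4,6,7,8}->{2,3,4,6}; Y {2,3,4,6,7,8}->{2,3,4,6}
pass 2: no change
Fixpoint after 2 passes: D(U) = {2,3,4,6}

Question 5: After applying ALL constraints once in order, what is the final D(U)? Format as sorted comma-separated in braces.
Constraint 1 (Y + U = V) on D(Y)={2,3,4,6,7,8} D(U)={2,3,4,6,7,8} D(V)={4,5,6,7,8}: Y {2,3,4,6,7,8}->{2,3,4,6}; U {2,3,4,6,7,8}->{2,3,4,6}
Constraint 2 (Y != U) on D(Y)={2,3,4,6} D(U)={2,3,4,6}: no change
Constraint 3 (Y + U = V) on D(Y)={2,3,4,6} D(U)={2,3,4,6} D(V)={4,5,6,7,8}: no change
So after all 3 constraints: D(U) = {2,3,4,6}

Answer: {2,3,4,6}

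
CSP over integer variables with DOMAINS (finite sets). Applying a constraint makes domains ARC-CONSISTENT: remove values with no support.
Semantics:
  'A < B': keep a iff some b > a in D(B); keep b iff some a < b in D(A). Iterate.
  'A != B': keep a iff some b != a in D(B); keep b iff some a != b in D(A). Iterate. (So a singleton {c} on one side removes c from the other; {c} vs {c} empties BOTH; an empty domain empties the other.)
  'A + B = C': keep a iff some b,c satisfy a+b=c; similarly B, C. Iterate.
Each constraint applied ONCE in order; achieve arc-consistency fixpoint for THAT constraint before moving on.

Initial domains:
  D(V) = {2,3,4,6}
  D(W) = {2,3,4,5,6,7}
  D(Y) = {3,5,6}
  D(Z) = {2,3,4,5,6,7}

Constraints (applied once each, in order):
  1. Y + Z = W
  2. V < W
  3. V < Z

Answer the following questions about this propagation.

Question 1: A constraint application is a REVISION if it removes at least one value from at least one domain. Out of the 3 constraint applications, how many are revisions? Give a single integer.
Constraint 1 (Y + Z = W) on D(Y)={3,5,6} D(Z)={2,3,4,5,6,7} D(W)={2,3,4,5,6,7}: Y {3,5,6}->{3,5}; Z {2,3,4,5,6,7}->{2,3,4}; W {2,3,4,5,6,7}->{5,6,7} => REVISION
Constraint 2 (V < W) on D(V)={2,3,4,6} D(W)={5,6,7}: no change => not a revision
Constraint 3 (V < Z) on D(V)={2,3,4,6} D(Z)={2,3,4}: V {2,3,4,6}->{2,3}; Z {2,3,4}->{3,4} => REVISION
Total revisions = 2

Answer: 2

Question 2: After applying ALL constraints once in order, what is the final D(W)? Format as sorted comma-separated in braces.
Constraint 1 (Y + Z = W) on D(Y)={3,5,6} D(Z)={2,3,4,5,6,7} D(W)={2,3,4,5,6,7}: Y {3,5,6}->{3,5}; Z {2,3,4,5,6,7}->{2,3,4}; W {2,3,4,5,6,7}->{5,6,7}
Constraint 2 (V < W) on D(V)={2,3,4,6} D(W)={5,6,7}: no change
Constraint 3 (V < Z) on D(V)={2,3,4,6} D(Z)={2,3,4}: V {2,3,4,6}->{2,3}; Z {2,3,4}->{3,4}
So after all 3 constraints: D(W) = {5,6,7}

Answer: {5,6,7}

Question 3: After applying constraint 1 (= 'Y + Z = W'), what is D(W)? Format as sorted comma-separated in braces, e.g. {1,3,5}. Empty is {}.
Constraint 1 (Y + Z = W) on D(Y)={3,5,6} D(Z)={2,3,4,5,6,7} D(W)={2,3,4,5,6,7}: Y {3,5,6}->{3,5}; Z {2,3,4,5,6,7}->{2,3,4}; W {2,3,4,5,6,7}->{5,6,7}
So after constraint 1: D(W) = {5,6,7}

Answer: {5,6,7}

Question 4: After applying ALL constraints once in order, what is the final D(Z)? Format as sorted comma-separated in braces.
Constraint 1 (Y + Z = W) on D(Y)={3,5,6} D(Z)={2,3,4,5,6,7} D(W)={2,3,4,5,6,7}: Y {3,5,6}->{3,5}; Z {2,3,4,5,6,7}->{2,3,4}; W {2,3,4,5,6,7}->{5,6,7}
Constraint 2 (V < W) on D(V)={2,3,4,6} D(W)={5,6,7}: no change
Constraint 3 (V < Z) on D(V)={2,3,4,6} D(Z)={2,3,4}: V {2,3,4,6}->{2,3}; Z {2,3,4}->{3,4}
So after all 3 constraints: D(Z) = {3,4}

Answer: {3,4}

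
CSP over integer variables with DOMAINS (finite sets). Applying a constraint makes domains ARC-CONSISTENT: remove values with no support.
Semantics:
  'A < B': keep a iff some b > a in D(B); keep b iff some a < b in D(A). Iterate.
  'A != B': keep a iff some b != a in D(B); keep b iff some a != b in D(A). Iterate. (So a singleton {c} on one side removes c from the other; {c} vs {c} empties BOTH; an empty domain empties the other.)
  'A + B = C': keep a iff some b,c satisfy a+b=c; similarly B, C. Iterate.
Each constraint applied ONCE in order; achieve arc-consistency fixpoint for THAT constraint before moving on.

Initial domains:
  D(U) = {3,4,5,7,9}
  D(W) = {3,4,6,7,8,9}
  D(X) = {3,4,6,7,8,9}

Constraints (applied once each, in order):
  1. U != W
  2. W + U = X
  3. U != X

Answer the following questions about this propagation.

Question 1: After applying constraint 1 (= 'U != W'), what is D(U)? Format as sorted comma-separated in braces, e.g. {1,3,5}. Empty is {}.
Answer: {3,4,5,7,9}

Derivation:
Constraint 1 (U != W) on D(U)={3,4,5,7,9} D(W)={3,4,6,7,8,9}: no change
So after constraint 1: D(U) = {3,4,5,7,9}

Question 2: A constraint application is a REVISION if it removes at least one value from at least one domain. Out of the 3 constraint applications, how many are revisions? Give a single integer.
Answer: 1

Derivation:
Constraint 1 (U != W) on D(U)={3,4,5,7,9} D(W)={3,4,6,7,8,9}: no change => not a revision
Constraint 2 (W + U = X) on D(W)={3,4,6,7,8,9} D(U)={3,4,5,7,9} D(X)={3,4,6,7,8,9}: W {3,4,6,7,8,9}->{3,4,6}; U {3,4,5,7,9}->{3,4,5}; X {3,4,6,7,8,9}->{6,7,8,9} => REVISION
Constraint 3 (U != X) on D(U)={3,4,5} D(X)={6,7,8,9}: no change => not a revision
Total revisions = 1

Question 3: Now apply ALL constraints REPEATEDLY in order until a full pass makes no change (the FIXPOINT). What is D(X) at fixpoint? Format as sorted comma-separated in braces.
pass 0 (initial): D(X)={3,4,6,7,8,9}
pass 1: U {3,4,5,7,9}->{3,4,5}; W {3,4,6,7,8,9}->{3,4,6}; X {3,4,6,7,8,9}->{6,7,8,9}
pass 2: no change
Fixpoint after 2 passes: D(X) = {6,7,8,9}

Answer: {6,7,8,9}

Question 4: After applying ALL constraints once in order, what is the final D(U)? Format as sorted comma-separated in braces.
Constraint 1 (U != W) on D(U)={3,4,5,7,9} D(W)={3,4,6,7,8,9}: no change
Constraint 2 (W + U = X) on D(W)={3,4,6,7,8,9} D(U)={3,4,5,7,9} D(X)={3,4,6,7,8,9}: W {3,4,6,7,8,9}->{3,4,6}; U {3,4,5,7,9}->{3,4,5}; X {3,4,6,7,8,9}->{6,7,8,9}
Constraint 3 (U != X) on D(U)={3,4,5} D(X)={6,7,8,9}: no change
So after all 3 constraints: D(U) = {3,4,5}

Answer: {3,4,5}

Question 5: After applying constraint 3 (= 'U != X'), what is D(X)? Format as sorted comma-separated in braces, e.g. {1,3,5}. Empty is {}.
Answer: {6,7,8,9}

Derivation:
Constraint 1 (U != W) on D(U)={3,4,5,7,9} D(W)={3,4,6,7,8,9}: no change
Constraint 2 (W + U = X) on D(W)={3,4,6,7,8,9} D(U)={3,4,5,7,9} D(X)={3,4,6,7,8,9}: W {3,4,6,7,8,9}->{3,4,6}; U {3,4,5,7,9}->{3,4,5}; X {3,4,6,7,8,9}->{6,7,8,9}
Constraint 3 (U != X) on D(U)={3,4,5} D(X)={6,7,8,9}: no change
So after constraint 3: D(X) = {6,7,8,9}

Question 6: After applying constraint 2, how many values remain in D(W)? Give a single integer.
Answer: 3

Derivation:
Constraint 1 (U != W) on D(U)={3,4,5,7,9} D(W)={3,4,6,7,8,9}: no change
Constraint 2 (W + U = X) on D(W)={3,4,6,7,8,9} D(U)={3,4,5,7,9} D(X)={3,4,6,7,8,9}: W {3,4,6,7,8,9}->{3,4,6}; U {3,4,5,7,9}->{3,4,5}; X {3,4,6,7,8,9}->{6,7,8,9}
So after constraint 2: D(W)={3,4,6}, size = 3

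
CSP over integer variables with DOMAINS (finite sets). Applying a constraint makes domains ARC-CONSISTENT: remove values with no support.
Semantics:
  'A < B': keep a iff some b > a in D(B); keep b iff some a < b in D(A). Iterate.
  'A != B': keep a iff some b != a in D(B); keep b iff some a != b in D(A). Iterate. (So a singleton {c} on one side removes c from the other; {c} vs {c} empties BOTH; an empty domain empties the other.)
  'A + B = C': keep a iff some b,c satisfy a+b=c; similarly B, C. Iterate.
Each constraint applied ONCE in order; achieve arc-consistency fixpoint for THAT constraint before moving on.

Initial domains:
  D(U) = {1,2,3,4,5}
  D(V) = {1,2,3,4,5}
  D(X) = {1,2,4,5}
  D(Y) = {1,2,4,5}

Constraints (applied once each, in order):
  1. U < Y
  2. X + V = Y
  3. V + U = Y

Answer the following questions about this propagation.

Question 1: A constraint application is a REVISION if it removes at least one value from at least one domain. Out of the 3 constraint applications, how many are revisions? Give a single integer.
Answer: 2

Derivation:
Constraint 1 (U < Y) on D(U)={1,2,3,4,5} D(Y)={1,2,4,5}: U {1,2,3,4,5}->{1,2,3,4}; Y {1,2,4,5}->{2,4,5} => REVISION
Constraint 2 (X + V = Y) on D(X)={1,2,4,5} D(V)={1,2,3,4,5} D(Y)={2,4,5}: X {1,2,4,5}->{1,2,4}; V {1,2,3,4,5}->{1,2,3,4} => REVISION
Constraint 3 (V + U = Y) on D(V)={1,2,3,4} D(U)={1,2,3,4} D(Y)={2,4,5}: no change => not a revision
Total revisions = 2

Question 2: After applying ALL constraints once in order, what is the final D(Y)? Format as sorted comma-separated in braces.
Constraint 1 (U < Y) on D(U)={1,2,3,4,5} D(Y)={1,2,4,5}: U {1,2,3,4,5}->{1,2,3,4}; Y {1,2,4,5}->{2,4,5}
Constraint 2 (X + V = Y) on D(X)={1,2,4,5} D(V)={1,2,3,4,5} D(Y)={2,4,5}: X {1,2,4,5}->{1,2,4}; V {1,2,3,4,5}->{1,2,3,4}
Constraint 3 (V + U = Y) on D(V)={1,2,3,4} D(U)={1,2,3,4} D(Y)={2,4,5}: no change
So after all 3 constraints: D(Y) = {2,4,5}

Answer: {2,4,5}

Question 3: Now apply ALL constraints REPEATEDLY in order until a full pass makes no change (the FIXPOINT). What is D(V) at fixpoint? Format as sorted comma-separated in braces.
pass 0 (initial): D(V)={1,2,3,4,5}
pass 1: U {1,2,3,4,5}->{1,2,3,4}; V {1,2,3,4,5}->{1,2,3,4}; X {1,2,4,5}->{1,2,4}; Y {1,2,4,5}->{2,4,5}
pass 2: no change
Fixpoint after 2 passes: D(V) = {1,2,3,4}

Answer: {1,2,3,4}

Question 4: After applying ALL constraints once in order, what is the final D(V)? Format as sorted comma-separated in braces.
Answer: {1,2,3,4}

Derivation:
Constraint 1 (U < Y) on D(U)={1,2,3,4,5} D(Y)={1,2,4,5}: U {1,2,3,4,5}->{1,2,3,4}; Y {1,2,4,5}->{2,4,5}
Constraint 2 (X + V = Y) on D(X)={1,2,4,5} D(V)={1,2,3,4,5} D(Y)={2,4,5}: X {1,2,4,5}->{1,2,4}; V {1,2,3,4,5}->{1,2,3,4}
Constraint 3 (V + U = Y) on D(V)={1,2,3,4} D(U)={1,2,3,4} D(Y)={2,4,5}: no change
So after all 3 constraints: D(V) = {1,2,3,4}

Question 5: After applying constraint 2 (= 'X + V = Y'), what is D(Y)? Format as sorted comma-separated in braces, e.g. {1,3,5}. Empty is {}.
Answer: {2,4,5}

Derivation:
Constraint 1 (U < Y) on D(U)={1,2,3,4,5} D(Y)={1,2,4,5}: U {1,2,3,4,5}->{1,2,3,4}; Y {1,2,4,5}->{2,4,5}
Constraint 2 (X + V = Y) on D(X)={1,2,4,5} D(V)={1,2,3,4,5} D(Y)={2,4,5}: X {1,2,4,5}->{1,2,4}; V {1,2,3,4,5}->{1,2,3,4}
So after constraint 2: D(Y) = {2,4,5}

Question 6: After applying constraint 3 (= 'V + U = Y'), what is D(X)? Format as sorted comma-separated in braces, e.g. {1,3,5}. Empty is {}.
Constraint 1 (U < Y) on D(U)={1,2,3,4,5} D(Y)={1,2,4,5}: U {1,2,3,4,5}->{1,2,3,4}; Y {1,2,4,5}->{2,4,5}
Constraint 2 (X + V = Y) on D(X)={1,2,4,5} D(V)={1,2,3,4,5} D(Y)={2,4,5}: X {1,2,4,5}->{1,2,4}; V {1,2,3,4,5}->{1,2,3,4}
Constraint 3 (V + U = Y) on D(V)={1,2,3,4} D(U)={1,2,3,4} D(Y)={2,4,5}: no change
So after constraint 3: D(X) = {1,2,4}

Answer: {1,2,4}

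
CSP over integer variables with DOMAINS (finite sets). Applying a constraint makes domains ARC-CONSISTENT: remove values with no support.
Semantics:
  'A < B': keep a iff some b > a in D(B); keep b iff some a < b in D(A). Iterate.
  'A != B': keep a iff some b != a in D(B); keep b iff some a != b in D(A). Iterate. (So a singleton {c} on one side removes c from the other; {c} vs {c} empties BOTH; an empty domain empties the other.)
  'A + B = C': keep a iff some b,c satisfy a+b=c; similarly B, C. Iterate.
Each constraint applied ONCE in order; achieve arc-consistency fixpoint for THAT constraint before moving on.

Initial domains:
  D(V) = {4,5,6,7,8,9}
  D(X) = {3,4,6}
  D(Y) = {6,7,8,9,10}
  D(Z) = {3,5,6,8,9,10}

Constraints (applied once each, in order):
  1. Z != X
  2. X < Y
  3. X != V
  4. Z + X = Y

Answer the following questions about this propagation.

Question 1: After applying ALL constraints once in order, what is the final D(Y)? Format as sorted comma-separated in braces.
Constraint 1 (Z != X) on D(Z)={3,5,6,8,9,10} D(X)={3,4,6}: no change
Constraint 2 (X < Y) on D(X)={3,4,6} D(Y)={6,7,8,9,10}: no change
Constraint 3 (X != V) on D(X)={3,4,6} D(V)={4,5,6,7,8,9}: no change
Constraint 4 (Z + X = Y) on D(Z)={3,5,6,8,9,10} D(X)={3,4,6} D(Y)={6,7,8,9,10}: Z {3,5,6,8,9,10}->{3,5,6}
So after all 4 constraints: D(Y) = {6,7,8,9,10}

Answer: {6,7,8,9,10}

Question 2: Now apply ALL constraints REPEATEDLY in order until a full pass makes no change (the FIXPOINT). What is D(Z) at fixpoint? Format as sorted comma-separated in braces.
Answer: {3,5,6}

Derivation:
pass 0 (initial): D(Z)={3,5,6,8,9,10}
pass 1: Z {3,5,6,8,9,10}->{3,5,6}
pass 2: no change
Fixpoint after 2 passes: D(Z) = {3,5,6}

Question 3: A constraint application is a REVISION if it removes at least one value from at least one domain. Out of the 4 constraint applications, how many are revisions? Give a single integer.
Constraint 1 (Z != X) on D(Z)={3,5,6,8,9,10} D(X)={3,4,6}: no change => not a revision
Constraint 2 (X < Y) on D(X)={3,4,6} D(Y)={6,7,8,9,10}: no change => not a revision
Constraint 3 (X != V) on D(X)={3,4,6} D(V)={4,5,6,7,8,9}: no change => not a revision
Constraint 4 (Z + X = Y) on D(Z)={3,5,6,8,9,10} D(X)={3,4,6} D(Y)={6,7,8,9,10}: Z {3,5,6,8,9,10}->{3,5,6} => REVISION
Total revisions = 1

Answer: 1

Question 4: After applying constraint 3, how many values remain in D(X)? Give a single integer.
Constraint 1 (Z != X) on D(Z)={3,5,6,8,9,10} D(X)={3,4,6}: no change
Constraint 2 (X < Y) on D(X)={3,4,6} D(Y)={6,7,8,9,10}: no change
Constraint 3 (X != V) on D(X)={3,4,6} D(V)={4,5,6,7,8,9}: no change
So after constraint 3: D(X)={3,4,6}, size = 3

Answer: 3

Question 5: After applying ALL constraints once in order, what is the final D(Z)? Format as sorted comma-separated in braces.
Answer: {3,5,6}

Derivation:
Constraint 1 (Z != X) on D(Z)={3,5,6,8,9,10} D(X)={3,4,6}: no change
Constraint 2 (X < Y) on D(X)={3,4,6} D(Y)={6,7,8,9,10}: no change
Constraint 3 (X != V) on D(X)={3,4,6} D(V)={4,5,6,7,8,9}: no change
Constraint 4 (Z + X = Y) on D(Z)={3,5,6,8,9,10} D(X)={3,4,6} D(Y)={6,7,8,9,10}: Z {3,5,6,8,9,10}->{3,5,6}
So after all 4 constraints: D(Z) = {3,5,6}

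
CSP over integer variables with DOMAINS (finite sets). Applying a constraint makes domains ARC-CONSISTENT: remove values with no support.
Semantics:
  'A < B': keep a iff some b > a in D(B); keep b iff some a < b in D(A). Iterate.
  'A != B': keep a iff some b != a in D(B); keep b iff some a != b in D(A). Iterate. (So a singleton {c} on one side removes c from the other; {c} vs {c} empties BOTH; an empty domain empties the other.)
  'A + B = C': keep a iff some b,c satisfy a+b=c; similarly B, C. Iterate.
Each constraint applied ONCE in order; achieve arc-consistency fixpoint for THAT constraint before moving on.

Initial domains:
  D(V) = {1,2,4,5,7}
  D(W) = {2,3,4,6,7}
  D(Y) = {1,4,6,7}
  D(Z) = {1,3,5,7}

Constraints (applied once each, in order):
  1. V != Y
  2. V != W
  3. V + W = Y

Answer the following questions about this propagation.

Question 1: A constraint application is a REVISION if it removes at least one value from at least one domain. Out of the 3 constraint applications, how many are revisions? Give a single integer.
Constraint 1 (V != Y) on D(V)={1,2,4,5,7} D(Y)={1,4,6,7}: no change => not a revision
Constraint 2 (V != W) on D(V)={1,2,4,5,7} D(W)={2,3,4,6,7}: no change => not a revision
Constraint 3 (V + W = Y) on D(V)={1,2,4,5,7} D(W)={2,3,4,6,7} D(Y)={1,4,6,7}: V {1,2,4,5,7}->{1,2,4,5}; W {2,3,4,6,7}->{2,3,4,6}; Y {1,4,6,7}->{4,6,7} => REVISION
Total revisions = 1

Answer: 1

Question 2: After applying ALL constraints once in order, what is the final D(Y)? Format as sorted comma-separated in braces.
Answer: {4,6,7}

Derivation:
Constraint 1 (V != Y) on D(V)={1,2,4,5,7} D(Y)={1,4,6,7}: no change
Constraint 2 (V != W) on D(V)={1,2,4,5,7} D(W)={2,3,4,6,7}: no change
Constraint 3 (V + W = Y) on D(V)={1,2,4,5,7} D(W)={2,3,4,6,7} D(Y)={1,4,6,7}: V {1,2,4,5,7}->{1,2,4,5}; W {2,3,4,6,7}->{2,3,4,6}; Y {1,4,6,7}->{4,6,7}
So after all 3 constraints: D(Y) = {4,6,7}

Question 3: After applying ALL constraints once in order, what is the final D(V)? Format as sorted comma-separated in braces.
Answer: {1,2,4,5}

Derivation:
Constraint 1 (V != Y) on D(V)={1,2,4,5,7} D(Y)={1,4,6,7}: no change
Constraint 2 (V != W) on D(V)={1,2,4,5,7} D(W)={2,3,4,6,7}: no change
Constraint 3 (V + W = Y) on D(V)={1,2,4,5,7} D(W)={2,3,4,6,7} D(Y)={1,4,6,7}: V {1,2,4,5,7}->{1,2,4,5}; W {2,3,4,6,7}->{2,3,4,6}; Y {1,4,6,7}->{4,6,7}
So after all 3 constraints: D(V) = {1,2,4,5}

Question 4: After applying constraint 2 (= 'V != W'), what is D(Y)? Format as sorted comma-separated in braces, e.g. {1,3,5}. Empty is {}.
Answer: {1,4,6,7}

Derivation:
Constraint 1 (V != Y) on D(V)={1,2,4,5,7} D(Y)={1,4,6,7}: no change
Constraint 2 (V != W) on D(V)={1,2,4,5,7} D(W)={2,3,4,6,7}: no change
So after constraint 2: D(Y) = {1,4,6,7}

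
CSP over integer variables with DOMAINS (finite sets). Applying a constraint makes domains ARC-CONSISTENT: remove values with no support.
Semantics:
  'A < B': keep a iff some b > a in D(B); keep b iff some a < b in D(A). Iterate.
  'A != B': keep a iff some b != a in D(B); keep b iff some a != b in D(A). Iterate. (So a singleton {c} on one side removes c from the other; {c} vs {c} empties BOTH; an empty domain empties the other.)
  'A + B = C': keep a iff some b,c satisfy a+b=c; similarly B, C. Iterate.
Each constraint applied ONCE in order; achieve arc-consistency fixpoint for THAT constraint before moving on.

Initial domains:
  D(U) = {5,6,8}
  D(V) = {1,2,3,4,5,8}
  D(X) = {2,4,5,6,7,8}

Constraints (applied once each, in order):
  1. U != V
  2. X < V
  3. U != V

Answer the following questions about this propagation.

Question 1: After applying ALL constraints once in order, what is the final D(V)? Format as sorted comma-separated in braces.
Answer: {3,4,5,8}

Derivation:
Constraint 1 (U != V) on D(U)={5,6,8} D(V)={1,2,3,4,5,8}: no change
Constraint 2 (X < V) on D(X)={2,4,5,6,7,8} D(V)={1,2,3,4,5,8}: X {2,4,5,6,7,8}->{2,4,5,6,7}; V {1,2,3,4,5,8}->{3,4,5,8}
Constraint 3 (U != V) on D(U)={5,6,8} D(V)={3,4,5,8}: no change
So after all 3 constraints: D(V) = {3,4,5,8}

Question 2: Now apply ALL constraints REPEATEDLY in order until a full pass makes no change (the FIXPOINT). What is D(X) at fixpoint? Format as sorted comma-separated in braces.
pass 0 (initial): D(X)={2,4,5,6,7,8}
pass 1: V {1,2,3,4,5,8}->{3,4,5,8}; X {2,4,5,6,7,8}->{2,4,5,6,7}
pass 2: no change
Fixpoint after 2 passes: D(X) = {2,4,5,6,7}

Answer: {2,4,5,6,7}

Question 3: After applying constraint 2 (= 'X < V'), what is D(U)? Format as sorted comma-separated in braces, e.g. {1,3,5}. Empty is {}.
Constraint 1 (U != V) on D(U)={5,6,8} D(V)={1,2,3,4,5,8}: no change
Constraint 2 (X < V) on D(X)={2,4,5,6,7,8} D(V)={1,2,3,4,5,8}: X {2,4,5,6,7,8}->{2,4,5,6,7}; V {1,2,3,4,5,8}->{3,4,5,8}
So after constraint 2: D(U) = {5,6,8}

Answer: {5,6,8}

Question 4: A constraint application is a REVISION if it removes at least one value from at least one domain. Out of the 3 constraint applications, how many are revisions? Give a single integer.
Constraint 1 (U != V) on D(U)={5,6,8} D(V)={1,2,3,4,5,8}: no change => not a revision
Constraint 2 (X < V) on D(X)={2,4,5,6,7,8} D(V)={1,2,3,4,5,8}: X {2,4,5,6,7,8}->{2,4,5,6,7}; V {1,2,3,4,5,8}->{3,4,5,8} => REVISION
Constraint 3 (U != V) on D(U)={5,6,8} D(V)={3,4,5,8}: no change => not a revision
Total revisions = 1

Answer: 1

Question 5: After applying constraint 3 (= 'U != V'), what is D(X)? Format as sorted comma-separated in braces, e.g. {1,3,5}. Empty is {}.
Answer: {2,4,5,6,7}

Derivation:
Constraint 1 (U != V) on D(U)={5,6,8} D(V)={1,2,3,4,5,8}: no change
Constraint 2 (X < V) on D(X)={2,4,5,6,7,8} D(V)={1,2,3,4,5,8}: X {2,4,5,6,7,8}->{2,4,5,6,7}; V {1,2,3,4,5,8}->{3,4,5,8}
Constraint 3 (U != V) on D(U)={5,6,8} D(V)={3,4,5,8}: no change
So after constraint 3: D(X) = {2,4,5,6,7}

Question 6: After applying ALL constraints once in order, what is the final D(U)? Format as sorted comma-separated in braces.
Constraint 1 (U != V) on D(U)={5,6,8} D(V)={1,2,3,4,5,8}: no change
Constraint 2 (X < V) on D(X)={2,4,5,6,7,8} D(V)={1,2,3,4,5,8}: X {2,4,5,6,7,8}->{2,4,5,6,7}; V {1,2,3,4,5,8}->{3,4,5,8}
Constraint 3 (U != V) on D(U)={5,6,8} D(V)={3,4,5,8}: no change
So after all 3 constraints: D(U) = {5,6,8}

Answer: {5,6,8}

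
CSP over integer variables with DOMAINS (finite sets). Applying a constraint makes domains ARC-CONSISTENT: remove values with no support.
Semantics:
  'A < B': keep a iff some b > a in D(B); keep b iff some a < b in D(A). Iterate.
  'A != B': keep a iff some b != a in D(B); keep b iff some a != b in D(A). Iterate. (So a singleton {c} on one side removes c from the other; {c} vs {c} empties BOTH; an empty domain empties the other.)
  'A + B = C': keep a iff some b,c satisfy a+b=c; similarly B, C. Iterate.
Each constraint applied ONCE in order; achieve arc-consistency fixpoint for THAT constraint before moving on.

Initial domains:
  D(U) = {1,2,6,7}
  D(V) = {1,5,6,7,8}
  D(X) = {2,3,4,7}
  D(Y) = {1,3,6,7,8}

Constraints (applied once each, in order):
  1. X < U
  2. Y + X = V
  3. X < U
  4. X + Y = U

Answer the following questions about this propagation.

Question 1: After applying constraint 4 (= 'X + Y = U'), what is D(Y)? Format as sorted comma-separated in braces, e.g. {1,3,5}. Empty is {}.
Constraint 1 (X < U) on D(X)={2,3,4,7} D(U)={1,2,6,7}: X {2,3,4,7}->{2,3,4}; U {1,2,6,7}->{6,7}
Constraint 2 (Y + X = V) on D(Y)={1,3,6,7,8} D(X)={2,3,4} D(V)={1,5,6,7,8}: Y {1,3,6,7,8}->{1,3,6}; V {1,5,6,7,8}->{5,6,7,8}
Constraint 3 (X < U) on D(X)={2,3,4} D(U)={6,7}: no change
Constraint 4 (X + Y = U) on D(X)={2,3,4} D(Y)={1,3,6} D(U)={6,7}: X {2,3,4}->{3,4}; Y {1,3,6}->{3}
So after constraint 4: D(Y) = {3}

Answer: {3}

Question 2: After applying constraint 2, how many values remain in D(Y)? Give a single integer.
Constraint 1 (X < U) on D(X)={2,3,4,7} D(U)={1,2,6,7}: X {2,3,4,7}->{2,3,4}; U {1,2,6,7}->{6,7}
Constraint 2 (Y + X = V) on D(Y)={1,3,6,7,8} D(X)={2,3,4} D(V)={1,5,6,7,8}: Y {1,3,6,7,8}->{1,3,6}; V {1,5,6,7,8}->{5,6,7,8}
So after constraint 2: D(Y)={1,3,6}, size = 3

Answer: 3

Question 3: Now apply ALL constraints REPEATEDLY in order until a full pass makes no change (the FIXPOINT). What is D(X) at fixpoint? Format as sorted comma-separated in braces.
Answer: {3,4}

Derivation:
pass 0 (initial): D(X)={2,3,4,7}
pass 1: U {1,2,6,7}->{6,7}; V {1,5,6,7,8}->{5,6,7,8}; X {2,3,4,7}->{3,4}; Y {1,3,6,7,8}->{3}
pass 2: V {5,6,7,8}->{6,7}
pass 3: no change
Fixpoint after 3 passes: D(X) = {3,4}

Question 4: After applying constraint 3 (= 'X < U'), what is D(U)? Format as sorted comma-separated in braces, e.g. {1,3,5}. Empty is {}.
Constraint 1 (X < U) on D(X)={2,3,4,7} D(U)={1,2,6,7}: X {2,3,4,7}->{2,3,4}; U {1,2,6,7}->{6,7}
Constraint 2 (Y + X = V) on D(Y)={1,3,6,7,8} D(X)={2,3,4} D(V)={1,5,6,7,8}: Y {1,3,6,7,8}->{1,3,6}; V {1,5,6,7,8}->{5,6,7,8}
Constraint 3 (X < U) on D(X)={2,3,4} D(U)={6,7}: no change
So after constraint 3: D(U) = {6,7}

Answer: {6,7}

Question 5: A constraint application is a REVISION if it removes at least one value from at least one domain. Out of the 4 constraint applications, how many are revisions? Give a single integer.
Answer: 3

Derivation:
Constraint 1 (X < U) on D(X)={2,3,4,7} D(U)={1,2,6,7}: X {2,3,4,7}->{2,3,4}; U {1,2,6,7}->{6,7} => REVISION
Constraint 2 (Y + X = V) on D(Y)={1,3,6,7,8} D(X)={2,3,4} D(V)={1,5,6,7,8}: Y {1,3,6,7,8}->{1,3,6}; V {1,5,6,7,8}->{5,6,7,8} => REVISION
Constraint 3 (X < U) on D(X)={2,3,4} D(U)={6,7}: no change => not a revision
Constraint 4 (X + Y = U) on D(X)={2,3,4} D(Y)={1,3,6} D(U)={6,7}: X {2,3,4}->{3,4}; Y {1,3,6}->{3} => REVISION
Total revisions = 3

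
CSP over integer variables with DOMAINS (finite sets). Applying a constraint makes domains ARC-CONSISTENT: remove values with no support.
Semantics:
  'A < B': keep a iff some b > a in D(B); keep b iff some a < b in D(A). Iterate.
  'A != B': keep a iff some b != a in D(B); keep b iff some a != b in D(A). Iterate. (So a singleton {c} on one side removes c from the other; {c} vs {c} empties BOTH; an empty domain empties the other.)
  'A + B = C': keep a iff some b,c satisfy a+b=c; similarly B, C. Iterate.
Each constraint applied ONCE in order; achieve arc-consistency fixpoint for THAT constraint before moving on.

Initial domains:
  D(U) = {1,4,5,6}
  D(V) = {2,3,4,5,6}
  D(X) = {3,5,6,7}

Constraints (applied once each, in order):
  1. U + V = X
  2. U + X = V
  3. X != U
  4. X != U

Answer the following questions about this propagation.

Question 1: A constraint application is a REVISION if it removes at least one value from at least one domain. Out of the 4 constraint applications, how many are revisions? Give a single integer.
Answer: 2

Derivation:
Constraint 1 (U + V = X) on D(U)={1,4,5,6} D(V)={2,3,4,5,6} D(X)={3,5,6,7}: U {1,4,5,6}->{1,4,5} => REVISION
Constraint 2 (U + X = V) on D(U)={1,4,5} D(X)={3,5,6,7} D(V)={2,3,4,5,6}: U {1,4,5}->{1}; X {3,5,6,7}->{3,5}; V {2,3,4,5,6}->{4,6} => REVISION
Constraint 3 (X != U) on D(X)={3,5} D(U)={1}: no change => not a revision
Constraint 4 (X != U) on D(X)={3,5} D(U)={1}: no change => not a revision
Total revisions = 2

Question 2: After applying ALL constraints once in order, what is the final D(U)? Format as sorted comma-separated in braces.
Constraint 1 (U + V = X) on D(U)={1,4,5,6} D(V)={2,3,4,5,6} D(X)={3,5,6,7}: U {1,4,5,6}->{1,4,5}
Constraint 2 (U + X = V) on D(U)={1,4,5} D(X)={3,5,6,7} D(V)={2,3,4,5,6}: U {1,4,5}->{1}; X {3,5,6,7}->{3,5}; V {2,3,4,5,6}->{4,6}
Constraint 3 (X != U) on D(X)={3,5} D(U)={1}: no change
Constraint 4 (X != U) on D(X)={3,5} D(U)={1}: no change
So after all 4 constraints: D(U) = {1}

Answer: {1}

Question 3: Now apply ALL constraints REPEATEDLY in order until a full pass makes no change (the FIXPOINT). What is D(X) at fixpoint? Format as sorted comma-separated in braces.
pass 0 (initial): D(X)={3,5,6,7}
pass 1: U {1,4,5,6}->{1}; V {2,3,4,5,6}->{4,6}; X {3,5,6,7}->{3,5}
pass 2: U {1}->{}; V {4,6}->{}; X {3,5}->{}
pass 3: no change
Fixpoint after 3 passes: D(X) = {}

Answer: {}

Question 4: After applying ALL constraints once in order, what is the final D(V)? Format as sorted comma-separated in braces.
Answer: {4,6}

Derivation:
Constraint 1 (U + V = X) on D(U)={1,4,5,6} D(V)={2,3,4,5,6} D(X)={3,5,6,7}: U {1,4,5,6}->{1,4,5}
Constraint 2 (U + X = V) on D(U)={1,4,5} D(X)={3,5,6,7} D(V)={2,3,4,5,6}: U {1,4,5}->{1}; X {3,5,6,7}->{3,5}; V {2,3,4,5,6}->{4,6}
Constraint 3 (X != U) on D(X)={3,5} D(U)={1}: no change
Constraint 4 (X != U) on D(X)={3,5} D(U)={1}: no change
So after all 4 constraints: D(V) = {4,6}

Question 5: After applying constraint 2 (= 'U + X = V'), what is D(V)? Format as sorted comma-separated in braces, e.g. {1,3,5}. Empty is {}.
Answer: {4,6}

Derivation:
Constraint 1 (U + V = X) on D(U)={1,4,5,6} D(V)={2,3,4,5,6} D(X)={3,5,6,7}: U {1,4,5,6}->{1,4,5}
Constraint 2 (U + X = V) on D(U)={1,4,5} D(X)={3,5,6,7} D(V)={2,3,4,5,6}: U {1,4,5}->{1}; X {3,5,6,7}->{3,5}; V {2,3,4,5,6}->{4,6}
So after constraint 2: D(V) = {4,6}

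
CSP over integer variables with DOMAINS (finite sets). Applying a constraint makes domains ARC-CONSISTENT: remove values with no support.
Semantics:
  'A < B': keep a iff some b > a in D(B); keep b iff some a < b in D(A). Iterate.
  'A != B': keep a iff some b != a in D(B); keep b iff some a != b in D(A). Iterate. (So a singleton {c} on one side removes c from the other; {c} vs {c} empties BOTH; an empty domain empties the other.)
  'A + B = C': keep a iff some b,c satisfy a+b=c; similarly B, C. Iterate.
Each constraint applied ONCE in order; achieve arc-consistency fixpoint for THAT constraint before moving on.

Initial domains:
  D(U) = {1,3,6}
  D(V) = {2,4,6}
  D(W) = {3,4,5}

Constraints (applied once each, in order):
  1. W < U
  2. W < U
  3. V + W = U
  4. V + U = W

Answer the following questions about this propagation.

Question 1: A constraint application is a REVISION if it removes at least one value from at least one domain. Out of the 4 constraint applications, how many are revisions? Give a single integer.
Constraint 1 (W < U) on D(W)={3,4,5} D(U)={1,3,6}: U {1,3,6}->{6} => REVISION
Constraint 2 (W < U) on D(W)={3,4,5} D(U)={6}: no change => not a revision
Constraint 3 (V + W = U) on D(V)={2,4,6} D(W)={3,4,5} D(U)={6}: V {2,4,6}->{2}; W {3,4,5}->{4} => REVISION
Constraint 4 (V + U = W) on D(V)={2} D(U)={6} D(W)={4}: V {2}->{}; U {6}->{}; W {4}->{} => REVISION
Total revisions = 3

Answer: 3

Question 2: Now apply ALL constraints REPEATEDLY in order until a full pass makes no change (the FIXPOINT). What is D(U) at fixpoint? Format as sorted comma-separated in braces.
Answer: {}

Derivation:
pass 0 (initial): D(U)={1,3,6}
pass 1: U {1,3,6}->{}; V {2,4,6}->{}; W {3,4,5}->{}
pass 2: no change
Fixpoint after 2 passes: D(U) = {}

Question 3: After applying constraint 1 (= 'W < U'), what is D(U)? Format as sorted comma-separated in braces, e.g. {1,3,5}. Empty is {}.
Constraint 1 (W < U) on D(W)={3,4,5} D(U)={1,3,6}: U {1,3,6}->{6}
So after constraint 1: D(U) = {6}

Answer: {6}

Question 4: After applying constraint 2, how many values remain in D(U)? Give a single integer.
Constraint 1 (W < U) on D(W)={3,4,5} D(U)={1,3,6}: U {1,3,6}->{6}
Constraint 2 (W < U) on D(W)={3,4,5} D(U)={6}: no change
So after constraint 2: D(U)={6}, size = 1

Answer: 1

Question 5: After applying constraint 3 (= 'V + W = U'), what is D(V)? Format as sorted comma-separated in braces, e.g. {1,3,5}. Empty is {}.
Answer: {2}

Derivation:
Constraint 1 (W < U) on D(W)={3,4,5} D(U)={1,3,6}: U {1,3,6}->{6}
Constraint 2 (W < U) on D(W)={3,4,5} D(U)={6}: no change
Constraint 3 (V + W = U) on D(V)={2,4,6} D(W)={3,4,5} D(U)={6}: V {2,4,6}->{2}; W {3,4,5}->{4}
So after constraint 3: D(V) = {2}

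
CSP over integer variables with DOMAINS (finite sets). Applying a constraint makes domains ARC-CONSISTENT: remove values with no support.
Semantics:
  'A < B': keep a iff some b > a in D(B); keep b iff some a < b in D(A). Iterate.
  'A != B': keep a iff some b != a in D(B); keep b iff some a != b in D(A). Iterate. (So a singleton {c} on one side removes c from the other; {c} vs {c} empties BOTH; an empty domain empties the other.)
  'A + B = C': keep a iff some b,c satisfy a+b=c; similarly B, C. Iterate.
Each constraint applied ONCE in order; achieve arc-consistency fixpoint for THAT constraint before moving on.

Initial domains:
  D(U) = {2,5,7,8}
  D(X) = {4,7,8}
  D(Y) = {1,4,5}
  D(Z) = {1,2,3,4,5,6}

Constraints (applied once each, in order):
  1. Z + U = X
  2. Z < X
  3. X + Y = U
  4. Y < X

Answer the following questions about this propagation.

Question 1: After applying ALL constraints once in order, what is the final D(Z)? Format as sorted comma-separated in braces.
Answer: {1,2,3,5,6}

Derivation:
Constraint 1 (Z + U = X) on D(Z)={1,2,3,4,5,6} D(U)={2,5,7,8} D(X)={4,7,8}: Z {1,2,3,4,5,6}->{1,2,3,5,6}; U {2,5,7,8}->{2,5,7}
Constraint 2 (Z < X) on D(Z)={1,2,3,5,6} D(X)={4,7,8}: no change
Constraint 3 (X + Y = U) on D(X)={4,7,8} D(Y)={1,4,5} D(U)={2,5,7}: X {4,7,8}->{4}; Y {1,4,5}->{1}; U {2,5,7}->{5}
Constraint 4 (Y < X) on D(Y)={1} D(X)={4}: no change
So after all 4 constraints: D(Z) = {1,2,3,5,6}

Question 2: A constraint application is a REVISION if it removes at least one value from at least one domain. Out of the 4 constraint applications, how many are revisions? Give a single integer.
Answer: 2

Derivation:
Constraint 1 (Z + U = X) on D(Z)={1,2,3,4,5,6} D(U)={2,5,7,8} D(X)={4,7,8}: Z {1,2,3,4,5,6}->{1,2,3,5,6}; U {2,5,7,8}->{2,5,7} => REVISION
Constraint 2 (Z < X) on D(Z)={1,2,3,5,6} D(X)={4,7,8}: no change => not a revision
Constraint 3 (X + Y = U) on D(X)={4,7,8} D(Y)={1,4,5} D(U)={2,5,7}: X {4,7,8}->{4}; Y {1,4,5}->{1}; U {2,5,7}->{5} => REVISION
Constraint 4 (Y < X) on D(Y)={1} D(X)={4}: no change => not a revision
Total revisions = 2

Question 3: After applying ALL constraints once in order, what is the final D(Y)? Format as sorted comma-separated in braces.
Answer: {1}

Derivation:
Constraint 1 (Z + U = X) on D(Z)={1,2,3,4,5,6} D(U)={2,5,7,8} D(X)={4,7,8}: Z {1,2,3,4,5,6}->{1,2,3,5,6}; U {2,5,7,8}->{2,5,7}
Constraint 2 (Z < X) on D(Z)={1,2,3,5,6} D(X)={4,7,8}: no change
Constraint 3 (X + Y = U) on D(X)={4,7,8} D(Y)={1,4,5} D(U)={2,5,7}: X {4,7,8}->{4}; Y {1,4,5}->{1}; U {2,5,7}->{5}
Constraint 4 (Y < X) on D(Y)={1} D(X)={4}: no change
So after all 4 constraints: D(Y) = {1}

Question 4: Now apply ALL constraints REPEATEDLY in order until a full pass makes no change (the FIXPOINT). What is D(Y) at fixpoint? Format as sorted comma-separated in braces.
pass 0 (initial): D(Y)={1,4,5}
pass 1: U {2,5,7,8}->{5}; X {4,7,8}->{4}; Y {1,4,5}->{1}; Z {1,2,3,4,5,6}->{1,2,3,5,6}
pass 2: U {5}->{}; X {4}->{}; Y {1}->{}; Z {1,2,3,5,6}->{}
pass 3: no change
Fixpoint after 3 passes: D(Y) = {}

Answer: {}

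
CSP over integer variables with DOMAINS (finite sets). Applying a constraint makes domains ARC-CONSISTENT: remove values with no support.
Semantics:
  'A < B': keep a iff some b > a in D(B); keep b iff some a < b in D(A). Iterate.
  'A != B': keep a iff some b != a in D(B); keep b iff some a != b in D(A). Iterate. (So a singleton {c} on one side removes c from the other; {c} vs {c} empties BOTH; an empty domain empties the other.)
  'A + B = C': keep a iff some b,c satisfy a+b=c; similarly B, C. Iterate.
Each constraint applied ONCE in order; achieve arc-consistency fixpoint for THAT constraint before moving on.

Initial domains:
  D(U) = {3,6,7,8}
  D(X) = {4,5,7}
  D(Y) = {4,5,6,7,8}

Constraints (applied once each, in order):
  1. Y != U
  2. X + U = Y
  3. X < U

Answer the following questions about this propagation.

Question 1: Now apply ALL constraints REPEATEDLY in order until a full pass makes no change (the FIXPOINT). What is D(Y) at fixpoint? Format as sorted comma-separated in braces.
Answer: {}

Derivation:
pass 0 (initial): D(Y)={4,5,6,7,8}
pass 1: U {3,6,7,8}->{}; X {4,5,7}->{}; Y {4,5,6,7,8}->{7,8}
pass 2: Y {7,8}->{}
pass 3: no change
Fixpoint after 3 passes: D(Y) = {}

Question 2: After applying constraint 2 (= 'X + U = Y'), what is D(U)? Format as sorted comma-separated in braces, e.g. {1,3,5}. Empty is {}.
Answer: {3}

Derivation:
Constraint 1 (Y != U) on D(Y)={4,5,6,7,8} D(U)={3,6,7,8}: no change
Constraint 2 (X + U = Y) on D(X)={4,5,7} D(U)={3,6,7,8} D(Y)={4,5,6,7,8}: X {4,5,7}->{4,5}; U {3,6,7,8}->{3}; Y {4,5,6,7,8}->{7,8}
So after constraint 2: D(U) = {3}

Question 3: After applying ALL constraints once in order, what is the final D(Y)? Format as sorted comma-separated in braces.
Answer: {7,8}

Derivation:
Constraint 1 (Y != U) on D(Y)={4,5,6,7,8} D(U)={3,6,7,8}: no change
Constraint 2 (X + U = Y) on D(X)={4,5,7} D(U)={3,6,7,8} D(Y)={4,5,6,7,8}: X {4,5,7}->{4,5}; U {3,6,7,8}->{3}; Y {4,5,6,7,8}->{7,8}
Constraint 3 (X < U) on D(X)={4,5} D(U)={3}: X {4,5}->{}; U {3}->{}
So after all 3 constraints: D(Y) = {7,8}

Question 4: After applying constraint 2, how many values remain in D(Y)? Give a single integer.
Answer: 2

Derivation:
Constraint 1 (Y != U) on D(Y)={4,5,6,7,8} D(U)={3,6,7,8}: no change
Constraint 2 (X + U = Y) on D(X)={4,5,7} D(U)={3,6,7,8} D(Y)={4,5,6,7,8}: X {4,5,7}->{4,5}; U {3,6,7,8}->{3}; Y {4,5,6,7,8}->{7,8}
So after constraint 2: D(Y)={7,8}, size = 2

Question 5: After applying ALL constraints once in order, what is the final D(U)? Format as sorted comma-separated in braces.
Answer: {}

Derivation:
Constraint 1 (Y != U) on D(Y)={4,5,6,7,8} D(U)={3,6,7,8}: no change
Constraint 2 (X + U = Y) on D(X)={4,5,7} D(U)={3,6,7,8} D(Y)={4,5,6,7,8}: X {4,5,7}->{4,5}; U {3,6,7,8}->{3}; Y {4,5,6,7,8}->{7,8}
Constraint 3 (X < U) on D(X)={4,5} D(U)={3}: X {4,5}->{}; U {3}->{}
So after all 3 constraints: D(U) = {}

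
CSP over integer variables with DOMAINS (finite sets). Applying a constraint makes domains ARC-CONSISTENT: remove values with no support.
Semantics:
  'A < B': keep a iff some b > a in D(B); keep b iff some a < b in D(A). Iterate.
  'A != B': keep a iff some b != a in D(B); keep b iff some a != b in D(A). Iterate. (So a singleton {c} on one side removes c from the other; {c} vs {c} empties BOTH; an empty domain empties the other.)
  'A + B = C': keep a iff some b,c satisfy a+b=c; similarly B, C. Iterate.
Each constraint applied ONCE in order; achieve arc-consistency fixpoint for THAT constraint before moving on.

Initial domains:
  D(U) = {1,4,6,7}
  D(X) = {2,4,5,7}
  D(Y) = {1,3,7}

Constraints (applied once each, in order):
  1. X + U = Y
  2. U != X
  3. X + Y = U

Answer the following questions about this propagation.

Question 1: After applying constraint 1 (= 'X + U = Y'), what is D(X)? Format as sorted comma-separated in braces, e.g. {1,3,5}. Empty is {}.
Answer: {2}

Derivation:
Constraint 1 (X + U = Y) on D(X)={2,4,5,7} D(U)={1,4,6,7} D(Y)={1,3,7}: X {2,4,5,7}->{2}; U {1,4,6,7}->{1}; Y {1,3,7}->{3}
So after constraint 1: D(X) = {2}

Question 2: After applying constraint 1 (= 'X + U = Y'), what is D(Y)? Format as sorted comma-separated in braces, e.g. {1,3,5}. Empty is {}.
Constraint 1 (X + U = Y) on D(X)={2,4,5,7} D(U)={1,4,6,7} D(Y)={1,3,7}: X {2,4,5,7}->{2}; U {1,4,6,7}->{1}; Y {1,3,7}->{3}
So after constraint 1: D(Y) = {3}

Answer: {3}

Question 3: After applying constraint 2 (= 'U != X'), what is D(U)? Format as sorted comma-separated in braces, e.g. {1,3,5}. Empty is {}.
Constraint 1 (X + U = Y) on D(X)={2,4,5,7} D(U)={1,4,6,7} D(Y)={1,3,7}: X {2,4,5,7}->{2}; U {1,4,6,7}->{1}; Y {1,3,7}->{3}
Constraint 2 (U != X) on D(U)={1} D(X)={2}: no change
So after constraint 2: D(U) = {1}

Answer: {1}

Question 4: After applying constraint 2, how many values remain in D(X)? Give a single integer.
Constraint 1 (X + U = Y) on D(X)={2,4,5,7} D(U)={1,4,6,7} D(Y)={1,3,7}: X {2,4,5,7}->{2}; U {1,4,6,7}->{1}; Y {1,3,7}->{3}
Constraint 2 (U != X) on D(U)={1} D(X)={2}: no change
So after constraint 2: D(X)={2}, size = 1

Answer: 1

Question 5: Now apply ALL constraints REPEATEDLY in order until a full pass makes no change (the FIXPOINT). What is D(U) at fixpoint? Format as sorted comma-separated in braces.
Answer: {}

Derivation:
pass 0 (initial): D(U)={1,4,6,7}
pass 1: U {1,4,6,7}->{}; X {2,4,5,7}->{}; Y {1,3,7}->{}
pass 2: no change
Fixpoint after 2 passes: D(U) = {}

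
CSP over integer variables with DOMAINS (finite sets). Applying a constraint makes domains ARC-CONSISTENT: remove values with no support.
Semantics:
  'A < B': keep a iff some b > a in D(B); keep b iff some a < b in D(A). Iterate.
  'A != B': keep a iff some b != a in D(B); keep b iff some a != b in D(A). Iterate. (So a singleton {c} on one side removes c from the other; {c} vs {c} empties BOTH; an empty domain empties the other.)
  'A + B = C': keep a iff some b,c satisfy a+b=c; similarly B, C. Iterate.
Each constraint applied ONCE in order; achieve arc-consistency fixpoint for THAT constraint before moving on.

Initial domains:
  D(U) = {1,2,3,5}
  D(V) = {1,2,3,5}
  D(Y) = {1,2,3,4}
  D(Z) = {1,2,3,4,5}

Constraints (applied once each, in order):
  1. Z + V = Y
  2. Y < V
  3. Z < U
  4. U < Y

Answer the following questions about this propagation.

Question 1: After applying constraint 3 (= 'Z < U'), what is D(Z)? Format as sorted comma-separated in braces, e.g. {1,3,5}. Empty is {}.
Constraint 1 (Z + V = Y) on D(Z)={1,2,3,4,5} D(V)={1,2,3,5} D(Y)={1,2,3,4}: Z {1,2,3,4,5}->{1,2,3}; V {1,2,3,5}->{1,2,3}; Y {1,2,3,4}->{2,3,4}
Constraint 2 (Y < V) on D(Y)={2,3,4} D(V)={1,2,3}: Y {2,3,4}->{2}; V {1,2,3}->{3}
Constraint 3 (Z < U) on D(Z)={1,2,3} D(U)={1,2,3,5}: U {1,2,3,5}->{2,3,5}
So after constraint 3: D(Z) = {1,2,3}

Answer: {1,2,3}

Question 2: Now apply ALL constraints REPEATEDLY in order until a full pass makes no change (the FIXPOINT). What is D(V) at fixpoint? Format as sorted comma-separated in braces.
Answer: {}

Derivation:
pass 0 (initial): D(V)={1,2,3,5}
pass 1: U {1,2,3,5}->{}; V {1,2,3,5}->{3}; Y {1,2,3,4}->{}; Z {1,2,3,4,5}->{1,2,3}
pass 2: V {3}->{}; Z {1,2,3}->{}
pass 3: no change
Fixpoint after 3 passes: D(V) = {}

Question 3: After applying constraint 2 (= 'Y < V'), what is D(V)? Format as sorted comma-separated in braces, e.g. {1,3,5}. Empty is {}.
Constraint 1 (Z + V = Y) on D(Z)={1,2,3,4,5} D(V)={1,2,3,5} D(Y)={1,2,3,4}: Z {1,2,3,4,5}->{1,2,3}; V {1,2,3,5}->{1,2,3}; Y {1,2,3,4}->{2,3,4}
Constraint 2 (Y < V) on D(Y)={2,3,4} D(V)={1,2,3}: Y {2,3,4}->{2}; V {1,2,3}->{3}
So after constraint 2: D(V) = {3}

Answer: {3}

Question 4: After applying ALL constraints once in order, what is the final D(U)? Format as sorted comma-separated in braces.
Constraint 1 (Z + V = Y) on D(Z)={1,2,3,4,5} D(V)={1,2,3,5} D(Y)={1,2,3,4}: Z {1,2,3,4,5}->{1,2,3}; V {1,2,3,5}->{1,2,3}; Y {1,2,3,4}->{2,3,4}
Constraint 2 (Y < V) on D(Y)={2,3,4} D(V)={1,2,3}: Y {2,3,4}->{2}; V {1,2,3}->{3}
Constraint 3 (Z < U) on D(Z)={1,2,3} D(U)={1,2,3,5}: U {1,2,3,5}->{2,3,5}
Constraint 4 (U < Y) on D(U)={2,3,5} D(Y)={2}: U {2,3,5}->{}; Y {2}->{}
So after all 4 constraints: D(U) = {}

Answer: {}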